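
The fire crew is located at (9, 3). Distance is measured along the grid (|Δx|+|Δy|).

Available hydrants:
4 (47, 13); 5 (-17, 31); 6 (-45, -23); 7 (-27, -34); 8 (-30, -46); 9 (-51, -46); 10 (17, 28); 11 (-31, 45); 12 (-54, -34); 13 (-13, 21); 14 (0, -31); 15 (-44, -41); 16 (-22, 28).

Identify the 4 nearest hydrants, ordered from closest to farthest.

Distances from (9, 3):
4: |38| + |10| = 38 + 10 = 48
5: |-26| + |28| = 26 + 28 = 54
6: |-54| + |-26| = 54 + 26 = 80
7: |-36| + |-37| = 36 + 37 = 73
8: |-39| + |-49| = 39 + 49 = 88
9: |-60| + |-49| = 60 + 49 = 109
10: |8| + |25| = 8 + 25 = 33
11: |-40| + |42| = 40 + 42 = 82
12: |-63| + |-37| = 63 + 37 = 100
13: |-22| + |18| = 22 + 18 = 40
14: |-9| + |-34| = 9 + 34 = 43
15: |-53| + |-44| = 53 + 44 = 97
16: |-31| + |25| = 31 + 25 = 56
Sorted: 10 (33) < 13 (40) < 14 (43) < 4 (48) < 5 (54) < 16 (56) < …

10, 13, 14, 4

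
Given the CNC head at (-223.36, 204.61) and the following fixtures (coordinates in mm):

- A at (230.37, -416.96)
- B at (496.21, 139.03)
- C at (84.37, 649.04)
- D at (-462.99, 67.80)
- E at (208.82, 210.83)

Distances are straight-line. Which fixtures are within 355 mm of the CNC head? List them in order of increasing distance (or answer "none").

D

Distances from (-223.36, 204.61):
A: √((453.73)² + (-621.57)²) = √(205870.9129 + 386349.2649) = 769.56 mm
B: √((719.57)² + (-65.58)²) = √(517780.9849 + 4300.7364) = 722.55 mm
C: √((307.73)² + (444.43)²) = √(94697.7529 + 197518.0249) = 540.57 mm
D: √((-239.63)² + (-136.81)²) = √(57422.5369 + 18716.9761) = 275.93 mm
E: √((432.18)² + (6.22)²) = √(186779.5524 + 38.6884) = 432.22 mm
Threshold 355 mm: D (275.93 mm) is within range.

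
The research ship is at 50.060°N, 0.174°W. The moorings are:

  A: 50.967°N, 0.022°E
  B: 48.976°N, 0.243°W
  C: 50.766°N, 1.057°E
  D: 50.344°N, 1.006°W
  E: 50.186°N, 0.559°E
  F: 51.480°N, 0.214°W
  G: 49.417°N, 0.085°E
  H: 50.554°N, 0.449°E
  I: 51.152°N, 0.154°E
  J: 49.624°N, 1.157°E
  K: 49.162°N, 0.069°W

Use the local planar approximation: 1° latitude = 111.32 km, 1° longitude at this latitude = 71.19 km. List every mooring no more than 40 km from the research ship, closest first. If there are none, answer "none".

none

Distances from 50.060°N, 0.174°W:
A: 101.927 km
B: 120.771 km
C: 117.714 km
D: 67.139 km
E: 54.034 km
F: 158.100 km
G: 73.915 km
H: 70.648 km
I: 123.784 km
J: 106.461 km
K: 100.244 km
Threshold 40 km: none within range.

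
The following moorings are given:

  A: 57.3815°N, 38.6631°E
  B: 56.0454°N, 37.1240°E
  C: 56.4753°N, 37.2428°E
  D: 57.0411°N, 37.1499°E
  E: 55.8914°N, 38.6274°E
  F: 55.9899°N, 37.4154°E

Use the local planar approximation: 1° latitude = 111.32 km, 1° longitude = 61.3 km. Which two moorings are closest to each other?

B and F

Pairwise distances:
B–F: √((-0.0555·111.32)² + (0.2914·61.3)²) = √(38.170897 + 319.080338) = 18.9011 km
B–C: √((0.4299·111.32)² + (0.1188·61.3)²) = √(2290.241529 + 53.033932) = 48.4074 km
C–F: √((-0.4854·111.32)² + (0.1726·61.3)²) = √(2919.751830 + 111.944441) = 55.0608 km
C–D: √((0.5658·111.32)² + (-0.0929·61.3)²) = √(3967.092085 + 32.430405) = 63.2418 km
E–F: √((0.0985·111.32)² + (-1.2120·61.3)²) = √(120.231664 + 5519.836179) = 75.1004 km
B–E: √((-0.1540·111.32)² + (1.5034·61.3)²) = √(293.892049 + 8493.174377) = 93.7394 km
A–D: √((-0.3404·111.32)² + (-1.5132·61.3)²) = √(1435.904307 + 8604.261764) = 100.2006 km
C–E: √((-0.5839·111.32)² + (1.3846·61.3)²) = √(4224.967240 + 7203.931981) = 106.9060 km
B–D: √((0.9957·111.32)² + (0.0259·61.3)²) = √(12285.799106 + 2.520696) = 110.8527 km
D–F: √((-1.0512·111.32)² + (0.2655·61.3)²) = √(13693.583040 + 264.880508) = 118.1459 km
A–C: √((-0.9062·111.32)² + (-1.4203·61.3)²) = √(10176.408007 + 7580.208006) = 133.2540 km
D–E: √((-1.1497·111.32)² + (1.4775·61.3)²) = √(16380.058861 + 8203.060756) = 156.7900 km
A–E: √((-1.4901·111.32)² + (-0.0357·61.3)²) = √(27515.488325 + 4.789138) = 165.8924 km
A–F: √((-1.3916·111.32)² + (-1.2477·61.3)²) = √(23998.010304 + 5849.803786) = 172.7652 km
A–B: √((-1.3361·111.32)² + (-1.5391·61.3)²) = √(22121.996706 + 8901.324331) = 176.1344 km
Closest pair: B–F at 18.9011 km.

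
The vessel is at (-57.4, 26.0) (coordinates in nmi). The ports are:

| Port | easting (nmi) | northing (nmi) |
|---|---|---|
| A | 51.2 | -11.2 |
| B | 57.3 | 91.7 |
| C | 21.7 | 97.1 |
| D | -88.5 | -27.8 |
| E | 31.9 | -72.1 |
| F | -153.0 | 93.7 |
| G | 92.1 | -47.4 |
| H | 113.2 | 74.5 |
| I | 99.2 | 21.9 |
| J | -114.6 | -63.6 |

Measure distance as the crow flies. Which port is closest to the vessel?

Distances from (-57.4, 26.0):
A: 114.8 nmi
B: 132.2 nmi
C: 106.4 nmi
D: 62.1 nmi
E: 132.7 nmi
F: 117.1 nmi
G: 166.5 nmi
H: 177.4 nmi
I: 156.7 nmi
J: 106.3 nmi
Minimum: D at 62.1 nmi.

D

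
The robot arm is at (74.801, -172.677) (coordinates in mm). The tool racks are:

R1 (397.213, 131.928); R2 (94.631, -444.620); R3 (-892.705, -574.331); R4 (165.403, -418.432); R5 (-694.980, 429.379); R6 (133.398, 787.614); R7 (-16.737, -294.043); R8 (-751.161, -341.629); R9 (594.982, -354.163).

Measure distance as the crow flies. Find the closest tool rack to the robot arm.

Distances from (74.801, -172.677):
R1: √((322.412)² + (304.605)²) = √(103949.49774 + 92784.20603) = 443.547 mm
R2: √((19.830)² + (-271.943)²) = √(393.22890 + 73952.99525) = 272.665 mm
R3: √((-967.506)² + (-401.654)²) = √(936067.86004 + 161325.93572) = 1047.566 mm
R4: √((90.602)² + (-245.755)²) = √(8208.72240 + 60395.52003) = 261.924 mm
R5: √((-769.781)² + (602.056)²) = √(592562.78796 + 362471.42714) = 977.259 mm
R6: √((58.597)² + (960.291)²) = √(3433.60841 + 922158.80468) = 962.077 mm
R7: √((-91.538)² + (-121.366)²) = √(8379.20544 + 14729.70596) = 152.016 mm
R8: √((-825.962)² + (-168.952)²) = √(682213.22544 + 28544.77830) = 843.065 mm
R9: √((520.181)² + (-181.486)²) = √(270588.27276 + 32937.16820) = 550.931 mm
Minimum: R7 at 152.016 mm.

R7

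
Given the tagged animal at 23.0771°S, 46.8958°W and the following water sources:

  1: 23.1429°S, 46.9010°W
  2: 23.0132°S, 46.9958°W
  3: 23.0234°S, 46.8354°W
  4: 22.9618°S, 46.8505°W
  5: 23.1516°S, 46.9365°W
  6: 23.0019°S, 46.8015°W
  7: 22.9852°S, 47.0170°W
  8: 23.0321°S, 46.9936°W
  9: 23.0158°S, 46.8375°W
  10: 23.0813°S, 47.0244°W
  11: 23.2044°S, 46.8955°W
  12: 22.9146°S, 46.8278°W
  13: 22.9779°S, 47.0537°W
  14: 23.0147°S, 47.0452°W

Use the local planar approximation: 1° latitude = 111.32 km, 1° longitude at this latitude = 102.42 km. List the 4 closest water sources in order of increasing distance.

Distances from 23.0771°S, 46.8958°W:
1: √((-0.0658·111.32)² + (-0.0052·102.42)²) = √(53.653515 + 0.283646) = 7.3442 km
2: √((0.0639·111.32)² + (-0.1000·102.42)²) = √(50.599720 + 104.898564) = 12.4699 km
3: √((0.0537·111.32)² + (0.0604·102.42)²) = √(35.735097 + 38.268675) = 8.6025 km
4: √((0.1153·111.32)² + (0.0453·102.42)²) = √(164.742256 + 21.526129) = 13.6480 km
5: √((-0.0745·111.32)² + (-0.0407·102.42)²) = √(68.779488 + 17.376342) = 9.2820 km
6: √((0.0752·111.32)² + (0.0943·102.42)²) = √(70.078061 + 93.280943) = 12.7812 km
7: √((0.0919·111.32)² + (-0.1212·102.42)²) = √(104.659202 + 154.090116) = 16.0857 km
8: √((0.0450·111.32)² + (-0.0978·102.42)²) = √(25.094088 + 100.333798) = 11.1995 km
9: √((0.0613·111.32)² + (0.0583·102.42)²) = √(46.565830 + 35.653868) = 9.0675 km
10: √((-0.0042·111.32)² + (-0.1286·102.42)²) = √(0.218597 + 173.480826) = 13.1795 km
11: √((-0.1273·111.32)² + (0.0003·102.42)²) = √(200.818261 + 0.000944) = 14.1711 km
12: √((0.1625·111.32)² + (0.0680·102.42)²) = √(327.230010 + 48.505096) = 19.3839 km
13: √((0.0992·111.32)² + (-0.1579·102.42)²) = √(121.946612 + 261.537401) = 19.5827 km
14: √((0.0624·111.32)² + (-0.1494·102.42)²) = √(48.252028 + 234.137371) = 16.8044 km
Sorted: 1 (7.3442 km) < 3 (8.6025 km) < 9 (9.0675 km) < 5 (9.2820 km) < 8 (11.1995 km) < 2 (12.4699 km) < …

1, 3, 9, 5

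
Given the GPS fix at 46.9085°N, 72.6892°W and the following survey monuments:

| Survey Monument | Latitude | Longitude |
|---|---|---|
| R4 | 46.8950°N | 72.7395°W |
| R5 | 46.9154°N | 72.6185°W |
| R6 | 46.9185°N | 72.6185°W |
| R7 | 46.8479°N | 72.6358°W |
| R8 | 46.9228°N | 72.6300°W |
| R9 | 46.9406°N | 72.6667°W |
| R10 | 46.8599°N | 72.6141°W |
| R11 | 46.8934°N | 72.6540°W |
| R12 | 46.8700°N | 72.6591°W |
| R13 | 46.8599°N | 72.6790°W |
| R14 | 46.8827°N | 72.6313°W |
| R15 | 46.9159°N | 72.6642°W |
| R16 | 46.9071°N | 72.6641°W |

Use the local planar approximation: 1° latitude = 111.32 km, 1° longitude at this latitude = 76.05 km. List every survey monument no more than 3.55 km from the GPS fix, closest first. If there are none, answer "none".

R16, R15, R11

Distances from 46.9085°N, 72.6892°W:
R4: √((-0.0135·111.32)² + (-0.0503·76.05)²) = √(2.258468 + 14.633035) = 4.1099 km
R5: √((0.0069·111.32)² + (0.0707·76.05)²) = √(0.589990 + 28.909279) = 5.4313 km
R6: √((0.0100·111.32)² + (0.0707·76.05)²) = √(1.239214 + 28.909279) = 5.4908 km
R7: √((-0.0606·111.32)² + (0.0534·76.05)²) = √(45.508408 + 16.492290) = 7.8741 km
R8: √((0.0143·111.32)² + (0.0592·76.05)²) = √(2.534069 + 20.269445) = 4.7753 km
R9: √((0.0321·111.32)² + (0.0225·76.05)²) = √(12.768987 + 2.927949) = 3.9619 km
R10: √((-0.0486·111.32)² + (0.0751·76.05)²) = √(29.269745 + 32.619576) = 7.8670 km
R11: √((-0.0151·111.32)² + (0.0352·76.05)²) = √(2.825532 + 7.166115) = 3.1610 km
R12: √((-0.0385·111.32)² + (0.0301·76.05)²) = √(18.368253 + 5.240002) = 4.8588 km
R13: √((-0.0486·111.32)² + (0.0102·76.05)²) = √(29.269745 + 0.601726) = 5.4655 km
R14: √((-0.0258·111.32)² + (0.0579·76.05)²) = √(8.248706 + 19.389007) = 5.2572 km
R15: √((0.0074·111.32)² + (0.0250·76.05)²) = √(0.678594 + 3.614752) = 2.0720 km
R16: √((-0.0014·111.32)² + (0.0251·76.05)²) = √(0.024289 + 3.643727) = 1.9152 km
Threshold 3.55 km: R16 (1.9152 km), R15 (2.0720 km), R11 (3.1610 km) are within range.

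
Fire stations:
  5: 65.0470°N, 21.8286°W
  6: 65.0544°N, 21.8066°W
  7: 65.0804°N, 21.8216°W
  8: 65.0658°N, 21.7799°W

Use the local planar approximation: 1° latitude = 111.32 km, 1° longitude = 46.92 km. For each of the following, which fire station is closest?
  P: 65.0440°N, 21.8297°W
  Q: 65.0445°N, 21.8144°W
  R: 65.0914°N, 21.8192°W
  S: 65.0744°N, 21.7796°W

P→5; Q→5; R→7; S→8

P at 65.0440°N, 21.8297°W:
  5: 0.3379 km
  6: 1.5859 km
  7: 4.0698 km
  8: 3.3688 km
  → nearest: 5 (0.3379 km)
Q at 65.0445°N, 21.8144°W:
  5: 0.7221 km
  6: 1.1612 km
  7: 4.0106 km
  8: 2.8710 km
  → nearest: 5 (0.7221 km)
R at 65.0914°N, 21.8192°W:
  5: 4.9622 km
  6: 4.1611 km
  7: 1.2297 km
  8: 3.3943 km
  → nearest: 7 (1.2297 km)
S at 65.0744°N, 21.7796°W:
  5: 3.8196 km
  6: 2.5616 km
  7: 2.0808 km
  8: 0.9575 km
  → nearest: 8 (0.9575 km)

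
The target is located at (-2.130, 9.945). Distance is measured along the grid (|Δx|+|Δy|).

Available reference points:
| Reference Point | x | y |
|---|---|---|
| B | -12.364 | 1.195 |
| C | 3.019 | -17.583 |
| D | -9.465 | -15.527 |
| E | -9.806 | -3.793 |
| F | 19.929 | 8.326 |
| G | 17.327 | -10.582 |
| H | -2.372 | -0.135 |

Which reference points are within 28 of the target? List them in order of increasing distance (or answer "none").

Distances from (-2.130, 9.945):
B: 18.984
C: 32.677
D: 32.807
E: 21.414
F: 23.678
G: 39.984
H: 10.322
Threshold 28: H (10.322), B (18.984), E (21.414), F (23.678) are within range.

H, B, E, F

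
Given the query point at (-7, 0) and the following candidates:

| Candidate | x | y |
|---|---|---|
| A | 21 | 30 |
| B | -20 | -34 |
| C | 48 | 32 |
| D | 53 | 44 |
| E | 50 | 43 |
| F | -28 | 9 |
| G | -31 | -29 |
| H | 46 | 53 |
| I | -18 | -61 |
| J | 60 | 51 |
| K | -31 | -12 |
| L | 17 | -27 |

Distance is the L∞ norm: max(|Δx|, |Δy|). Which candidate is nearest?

F

Distances from (-7, 0):
A: max(|28|, |30|) = 30
B: max(|-13|, |-34|) = 34
C: max(|55|, |32|) = 55
D: max(|60|, |44|) = 60
E: max(|57|, |43|) = 57
F: max(|-21|, |9|) = 21
G: max(|-24|, |-29|) = 29
H: max(|53|, |53|) = 53
I: max(|-11|, |-61|) = 61
J: max(|67|, |51|) = 67
K: max(|-24|, |-12|) = 24
L: max(|24|, |-27|) = 27
Minimum: F at 21.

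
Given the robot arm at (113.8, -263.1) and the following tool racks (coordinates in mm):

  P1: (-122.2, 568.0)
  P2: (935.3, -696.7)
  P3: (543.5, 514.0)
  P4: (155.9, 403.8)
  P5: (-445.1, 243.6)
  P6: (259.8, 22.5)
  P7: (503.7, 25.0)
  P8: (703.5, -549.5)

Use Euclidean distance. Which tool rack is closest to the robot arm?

P6

Distances from (113.8, -263.1):
P1: √((-236.0)² + (831.1)²) = √(55696.000 + 690727.210) = 864.0 mm
P2: √((821.5)² + (-433.6)²) = √(674862.250 + 188008.960) = 928.9 mm
P3: √((429.7)² + (777.1)²) = √(184642.090 + 603884.410) = 888.0 mm
P4: √((42.1)² + (666.9)²) = √(1772.410 + 444755.610) = 668.2 mm
P5: √((-558.9)² + (506.7)²) = √(312369.210 + 256744.890) = 754.4 mm
P6: √((146.0)² + (285.6)²) = √(21316.000 + 81567.360) = 320.8 mm
P7: √((389.9)² + (288.1)²) = √(152022.010 + 83001.610) = 484.8 mm
P8: √((589.7)² + (-286.4)²) = √(347746.090 + 82024.960) = 655.6 mm
Minimum: P6 at 320.8 mm.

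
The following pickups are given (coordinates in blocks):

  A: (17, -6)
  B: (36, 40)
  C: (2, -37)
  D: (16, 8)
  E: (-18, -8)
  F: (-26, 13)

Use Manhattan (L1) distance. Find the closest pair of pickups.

Pairwise distances:
A–B: 65 blocks
A–C: 46 blocks
A–D: 15 blocks
A–E: 37 blocks
A–F: 62 blocks
B–C: 111 blocks
B–D: 52 blocks
B–E: 102 blocks
B–F: 89 blocks
C–D: 59 blocks
C–E: 49 blocks
C–F: 78 blocks
D–E: 50 blocks
D–F: 47 blocks
E–F: 29 blocks
Closest pair: A–D at 15 blocks.

A and D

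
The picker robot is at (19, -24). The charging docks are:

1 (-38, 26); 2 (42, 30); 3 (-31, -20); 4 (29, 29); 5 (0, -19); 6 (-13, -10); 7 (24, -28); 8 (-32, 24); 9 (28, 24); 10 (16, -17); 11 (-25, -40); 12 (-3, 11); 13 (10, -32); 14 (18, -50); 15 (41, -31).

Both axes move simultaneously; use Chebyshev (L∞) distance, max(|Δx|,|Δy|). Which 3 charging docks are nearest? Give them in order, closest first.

Distances from (19, -24):
1: max(|-57|, |50|) = 57
2: max(|23|, |54|) = 54
3: max(|-50|, |4|) = 50
4: max(|10|, |53|) = 53
5: max(|-19|, |5|) = 19
6: max(|-32|, |14|) = 32
7: max(|5|, |-4|) = 5
8: max(|-51|, |48|) = 51
9: max(|9|, |48|) = 48
10: max(|-3|, |7|) = 7
11: max(|-44|, |-16|) = 44
12: max(|-22|, |35|) = 35
13: max(|-9|, |-8|) = 9
14: max(|-1|, |-26|) = 26
15: max(|22|, |-7|) = 22
Sorted: 7 (5) < 10 (7) < 13 (9) < 5 (19) < 15 (22) < …

7, 10, 13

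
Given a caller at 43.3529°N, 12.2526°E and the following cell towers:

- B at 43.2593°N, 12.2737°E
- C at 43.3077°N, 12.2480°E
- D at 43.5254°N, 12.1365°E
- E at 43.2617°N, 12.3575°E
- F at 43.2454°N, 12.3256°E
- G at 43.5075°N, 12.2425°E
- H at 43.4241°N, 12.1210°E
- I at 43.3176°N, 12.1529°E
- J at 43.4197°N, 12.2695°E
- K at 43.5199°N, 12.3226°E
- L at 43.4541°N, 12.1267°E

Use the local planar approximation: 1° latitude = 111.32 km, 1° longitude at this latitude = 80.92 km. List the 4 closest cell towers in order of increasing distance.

C, J, I, B

Distances from 43.3529°N, 12.2526°E:
B: √((-0.0936·111.32)² + (0.0211·80.92)²) = √(108.567064 + 2.915256) = 10.5585 km
C: √((-0.0452·111.32)² + (-0.0046·80.92)²) = √(25.317643 + 0.138557) = 5.0454 km
D: √((0.1725·111.32)² + (-0.1161·80.92)²) = √(368.743687 + 88.262493) = 21.3777 km
E: √((-0.0912·111.32)² + (0.1049·80.92)²) = √(103.070901 + 72.054768) = 13.2335 km
F: √((-0.1075·111.32)² + (0.0730·80.92)²) = √(143.206696 + 34.894539) = 13.3455 km
G: √((0.1546·111.32)² + (-0.0101·80.92)²) = √(296.186578 + 0.667966) = 17.2295 km
H: √((0.0712·111.32)² + (-0.1316·80.92)²) = √(62.821222 + 113.402734) = 13.2749 km
I: √((-0.0353·111.32)² + (-0.0997·80.92)²) = √(15.441725 + 65.088171) = 8.9738 km
J: √((0.0668·111.32)² + (0.0169·80.92)²) = √(55.296714 + 1.870188) = 7.5609 km
K: √((0.1670·111.32)² + (0.0700·80.92)²) = √(345.604459 + 32.085427) = 19.4342 km
L: √((0.1012·111.32)² + (-0.1259·80.92)²) = √(126.913383 + 103.791839) = 15.1890 km
Sorted: C (5.0454 km) < J (7.5609 km) < I (8.9738 km) < B (10.5585 km) < E (13.2335 km) < H (13.2749 km) < …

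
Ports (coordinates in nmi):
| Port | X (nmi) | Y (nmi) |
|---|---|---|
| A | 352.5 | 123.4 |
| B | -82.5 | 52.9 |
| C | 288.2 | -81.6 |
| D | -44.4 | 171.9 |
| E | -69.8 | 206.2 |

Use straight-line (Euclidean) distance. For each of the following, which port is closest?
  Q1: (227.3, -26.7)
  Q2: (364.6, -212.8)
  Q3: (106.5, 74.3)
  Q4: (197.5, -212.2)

Q1→C; Q2→C; Q3→D; Q4→C

Q1 at (227.3, -26.7):
  A: √((125.2)² + (150.1)²) = √(15675.040 + 22530.010) = 195.5 nmi
  B: √((-309.8)² + (79.6)²) = √(95976.040 + 6336.160) = 319.9 nmi
  C: √((60.9)² + (-54.9)²) = √(3708.810 + 3014.010) = 82.0 nmi
  D: √((-271.7)² + (198.6)²) = √(73820.890 + 39441.960) = 336.5 nmi
  E: √((-297.1)² + (232.9)²) = √(88268.410 + 54242.410) = 377.5 nmi
  → nearest: C (82.0 nmi)
Q2 at (364.6, -212.8):
  A: √((-12.1)² + (336.2)²) = √(146.410 + 113030.440) = 336.4 nmi
  B: √((-447.1)² + (265.7)²) = √(199898.410 + 70596.490) = 520.1 nmi
  C: √((-76.4)² + (131.2)²) = √(5836.960 + 17213.440) = 151.8 nmi
  D: √((-409.0)² + (384.7)²) = √(167281.000 + 147994.090) = 561.5 nmi
  E: √((-434.4)² + (419.0)²) = √(188703.360 + 175561.000) = 603.5 nmi
  → nearest: C (151.8 nmi)
Q3 at (106.5, 74.3):
  A: √((246.0)² + (49.1)²) = √(60516.000 + 2410.810) = 250.9 nmi
  B: √((-189.0)² + (-21.4)²) = √(35721.000 + 457.960) = 190.2 nmi
  C: √((181.7)² + (-155.9)²) = √(33014.890 + 24304.810) = 239.4 nmi
  D: √((-150.9)² + (97.6)²) = √(22770.810 + 9525.760) = 179.7 nmi
  E: √((-176.3)² + (131.9)²) = √(31081.690 + 17397.610) = 220.2 nmi
  → nearest: D (179.7 nmi)
Q4 at (197.5, -212.2):
  A: √((155.0)² + (335.6)²) = √(24025.000 + 112627.360) = 369.7 nmi
  B: √((-280.0)² + (265.1)²) = √(78400.000 + 70278.010) = 385.6 nmi
  C: √((90.7)² + (130.6)²) = √(8226.490 + 17056.360) = 159.0 nmi
  D: √((-241.9)² + (384.1)²) = √(58515.610 + 147532.810) = 453.9 nmi
  E: √((-267.3)² + (418.4)²) = √(71449.290 + 175058.560) = 496.5 nmi
  → nearest: C (159.0 nmi)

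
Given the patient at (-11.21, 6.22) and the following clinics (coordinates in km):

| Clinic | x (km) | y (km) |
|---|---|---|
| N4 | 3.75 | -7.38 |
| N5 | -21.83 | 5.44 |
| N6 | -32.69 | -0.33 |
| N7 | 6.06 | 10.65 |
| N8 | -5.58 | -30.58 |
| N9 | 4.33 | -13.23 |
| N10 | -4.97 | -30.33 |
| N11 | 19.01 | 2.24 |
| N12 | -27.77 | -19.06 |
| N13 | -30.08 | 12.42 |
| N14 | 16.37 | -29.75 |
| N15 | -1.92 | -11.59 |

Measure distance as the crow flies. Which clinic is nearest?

N5

Distances from (-11.21, 6.22):
N4: √((14.96)² + (-13.60)²) = √(223.8016 + 184.9600) = 20.22 km
N5: √((-10.62)² + (-0.78)²) = √(112.7844 + 0.6084) = 10.65 km
N6: √((-21.48)² + (-6.55)²) = √(461.3904 + 42.9025) = 22.46 km
N7: √((17.27)² + (4.43)²) = √(298.2529 + 19.6249) = 17.83 km
N8: √((5.63)² + (-36.80)²) = √(31.6969 + 1354.2400) = 37.23 km
N9: √((15.54)² + (-19.45)²) = √(241.4916 + 378.3025) = 24.90 km
N10: √((6.24)² + (-36.55)²) = √(38.9376 + 1335.9025) = 37.08 km
N11: √((30.22)² + (-3.98)²) = √(913.2484 + 15.8404) = 30.48 km
N12: √((-16.56)² + (-25.28)²) = √(274.2336 + 639.0784) = 30.22 km
N13: √((-18.87)² + (6.20)²) = √(356.0769 + 38.4400) = 19.86 km
N14: √((27.58)² + (-35.97)²) = √(760.6564 + 1293.8409) = 45.33 km
N15: √((9.29)² + (-17.81)²) = √(86.3041 + 317.1961) = 20.09 km
Minimum: N5 at 10.65 km.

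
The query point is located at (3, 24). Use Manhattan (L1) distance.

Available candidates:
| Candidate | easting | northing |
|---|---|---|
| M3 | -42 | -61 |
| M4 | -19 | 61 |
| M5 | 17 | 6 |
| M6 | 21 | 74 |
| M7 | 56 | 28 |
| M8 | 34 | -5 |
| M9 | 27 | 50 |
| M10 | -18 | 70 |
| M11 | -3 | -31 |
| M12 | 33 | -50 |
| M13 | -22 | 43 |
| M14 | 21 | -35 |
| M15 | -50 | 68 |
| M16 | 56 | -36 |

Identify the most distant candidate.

Distances from (3, 24):
M3: |-45| + |-85| = 45 + 85 = 130
M4: |-22| + |37| = 22 + 37 = 59
M5: |14| + |-18| = 14 + 18 = 32
M6: |18| + |50| = 18 + 50 = 68
M7: |53| + |4| = 53 + 4 = 57
M8: |31| + |-29| = 31 + 29 = 60
M9: |24| + |26| = 24 + 26 = 50
M10: |-21| + |46| = 21 + 46 = 67
M11: |-6| + |-55| = 6 + 55 = 61
M12: |30| + |-74| = 30 + 74 = 104
M13: |-25| + |19| = 25 + 19 = 44
M14: |18| + |-59| = 18 + 59 = 77
M15: |-53| + |44| = 53 + 44 = 97
M16: |53| + |-60| = 53 + 60 = 113
Maximum: M3 at 130.

M3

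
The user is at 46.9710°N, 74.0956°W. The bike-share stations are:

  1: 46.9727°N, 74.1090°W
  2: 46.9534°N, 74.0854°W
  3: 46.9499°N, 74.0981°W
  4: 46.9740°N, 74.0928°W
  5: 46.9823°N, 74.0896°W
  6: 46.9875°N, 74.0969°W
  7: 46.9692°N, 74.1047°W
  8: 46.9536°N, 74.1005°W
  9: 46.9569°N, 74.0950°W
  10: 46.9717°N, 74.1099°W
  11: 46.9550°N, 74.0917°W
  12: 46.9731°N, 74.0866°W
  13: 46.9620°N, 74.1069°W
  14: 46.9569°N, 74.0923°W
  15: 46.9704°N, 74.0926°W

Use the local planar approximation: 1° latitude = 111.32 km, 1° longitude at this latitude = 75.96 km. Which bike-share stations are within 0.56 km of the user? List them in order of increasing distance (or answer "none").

Distances from 46.9710°N, 74.0956°W:
1: 1.0353 km
2: 2.1069 km
3: 2.3565 km
4: 0.3959 km
5: 1.3379 km
6: 1.8394 km
7: 0.7197 km
8: 1.9724 km
9: 1.5703 km
10: 1.0890 km
11: 1.8056 km
12: 0.7225 km
13: 1.3193 km
14: 1.5895 km
15: 0.2375 km
Threshold 0.56 km: 15 (0.2375 km), 4 (0.3959 km) are within range.

15, 4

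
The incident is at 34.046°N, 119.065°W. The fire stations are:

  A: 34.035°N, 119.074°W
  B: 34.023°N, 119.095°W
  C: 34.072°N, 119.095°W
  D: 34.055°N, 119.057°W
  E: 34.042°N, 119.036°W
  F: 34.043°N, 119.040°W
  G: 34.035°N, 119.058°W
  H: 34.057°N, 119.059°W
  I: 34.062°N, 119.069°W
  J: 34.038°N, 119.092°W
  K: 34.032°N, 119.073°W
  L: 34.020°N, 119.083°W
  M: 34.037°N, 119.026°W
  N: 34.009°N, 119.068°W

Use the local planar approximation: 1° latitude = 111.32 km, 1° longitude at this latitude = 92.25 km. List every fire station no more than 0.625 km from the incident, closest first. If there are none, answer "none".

none

Distances from 34.046°N, 119.065°W:
A: 1.479 km
B: 3.770 km
C: 4.005 km
D: 1.244 km
E: 2.712 km
F: 2.330 km
G: 1.384 km
H: 1.344 km
I: 1.819 km
J: 2.645 km
K: 1.724 km
L: 3.337 km
M: 3.735 km
N: 4.128 km
Threshold 0.625 km: none within range.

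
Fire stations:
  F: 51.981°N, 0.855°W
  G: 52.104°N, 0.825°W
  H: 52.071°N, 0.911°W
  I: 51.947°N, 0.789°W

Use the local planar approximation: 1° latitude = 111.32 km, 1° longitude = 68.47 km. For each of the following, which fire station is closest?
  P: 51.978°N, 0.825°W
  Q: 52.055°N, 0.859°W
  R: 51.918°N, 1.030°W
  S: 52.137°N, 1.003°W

P at 51.978°N, 0.825°W:
  F: √((0.003·111.32)² + (-0.030·68.47)²) = √(0.11153 + 4.21933) = 2.081 km
  G: √((0.126·111.32)² + (0.000·68.47)²) = √(196.73765 + 0.00000) = 14.026 km
  H: √((0.093·111.32)² + (-0.086·68.47)²) = √(107.17964 + 34.67349) = 11.910 km
  I: √((-0.031·111.32)² + (0.036·68.47)²) = √(11.90885 + 6.07583) = 4.241 km
  → nearest: F (2.081 km)
Q at 52.055°N, 0.859°W:
  F: √((-0.074·111.32)² + (0.004·68.47)²) = √(67.85937 + 0.07501) = 8.242 km
  G: √((0.049·111.32)² + (0.034·68.47)²) = √(29.75353 + 5.41949) = 5.931 km
  H: √((0.016·111.32)² + (-0.052·68.47)²) = √(3.17239 + 12.67673) = 3.981 km
  I: √((-0.108·111.32)² + (0.070·68.47)²) = √(144.54195 + 22.97189) = 12.943 km
  → nearest: H (3.981 km)
R at 51.918°N, 1.030°W:
  F: √((0.063·111.32)² + (0.175·68.47)²) = √(49.18441 + 143.57432) = 13.884 km
  G: √((0.186·111.32)² + (0.205·68.47)²) = √(428.71856 + 197.01912) = 25.015 km
  H: √((0.153·111.32)² + (0.119·68.47)²) = √(290.08766 + 66.38876) = 18.881 km
  I: √((0.029·111.32)² + (0.241·68.47)²) = √(10.42179 + 272.29191) = 16.814 km
  → nearest: F (13.884 km)
S at 52.137°N, 1.003°W:
  F: √((-0.156·111.32)² + (0.148·68.47)²) = √(301.57518 + 102.68904) = 20.106 km
  G: √((-0.033·111.32)² + (0.178·68.47)²) = √(13.49504 + 148.53906) = 12.729 km
  H: √((-0.066·111.32)² + (0.092·68.47)²) = √(53.98017 + 39.68042) = 9.678 km
  I: √((-0.190·111.32)² + (0.214·68.47)²) = √(447.35634 + 214.69810) = 25.730 km
  → nearest: H (9.678 km)

P→F; Q→H; R→F; S→H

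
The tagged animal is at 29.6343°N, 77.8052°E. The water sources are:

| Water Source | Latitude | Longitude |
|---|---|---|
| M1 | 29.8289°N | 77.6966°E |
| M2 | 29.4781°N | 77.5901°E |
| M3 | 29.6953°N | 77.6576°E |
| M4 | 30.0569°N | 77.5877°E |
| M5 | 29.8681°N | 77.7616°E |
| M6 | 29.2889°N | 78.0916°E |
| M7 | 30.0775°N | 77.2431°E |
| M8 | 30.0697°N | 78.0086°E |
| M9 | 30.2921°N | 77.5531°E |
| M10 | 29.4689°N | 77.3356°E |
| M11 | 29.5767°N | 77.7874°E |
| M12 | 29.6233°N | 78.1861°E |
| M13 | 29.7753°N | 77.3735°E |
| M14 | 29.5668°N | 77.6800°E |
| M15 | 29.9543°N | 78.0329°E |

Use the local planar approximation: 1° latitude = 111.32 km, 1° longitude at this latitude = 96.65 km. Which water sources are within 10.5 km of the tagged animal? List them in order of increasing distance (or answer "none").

Distances from 29.6343°N, 77.8052°E:
M1: 24.0718 km
M2: 27.1026 km
M3: 15.7993 km
M4: 51.5269 km
M5: 26.3655 km
M6: 47.3773 km
M7: 73.3864 km
M8: 52.3037 km
M9: 77.1736 km
M10: 48.9794 km
M11: 6.6388 km
M12: 36.8343 km
M13: 44.5785 km
M14: 14.2438 km
M15: 41.8721 km
Threshold 10.5 km: M11 (6.6388 km) is within range.

M11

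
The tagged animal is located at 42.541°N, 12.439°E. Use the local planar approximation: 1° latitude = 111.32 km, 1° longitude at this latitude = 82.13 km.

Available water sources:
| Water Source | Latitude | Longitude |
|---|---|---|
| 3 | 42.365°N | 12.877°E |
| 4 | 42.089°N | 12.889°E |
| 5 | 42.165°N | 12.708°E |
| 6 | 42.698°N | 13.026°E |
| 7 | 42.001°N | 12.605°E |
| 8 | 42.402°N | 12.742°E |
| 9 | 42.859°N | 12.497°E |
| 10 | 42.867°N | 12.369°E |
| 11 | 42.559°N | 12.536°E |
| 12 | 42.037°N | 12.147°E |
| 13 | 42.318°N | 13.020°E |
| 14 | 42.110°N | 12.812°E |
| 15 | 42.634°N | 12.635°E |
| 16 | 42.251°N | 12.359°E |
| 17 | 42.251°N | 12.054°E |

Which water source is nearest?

Distances from 42.541°N, 12.439°E:
3: √((-0.176·111.32)² + (0.438·82.13)²) = √(383.85900 + 1294.05241) = 40.962 km
4: √((-0.452·111.32)² + (0.450·82.13)²) = √(2531.76426 + 1365.93072) = 62.432 km
5: √((-0.376·111.32)² + (0.269·82.13)²) = √(1751.95152 + 488.09932) = 47.329 km
6: √((0.157·111.32)² + (0.587·82.13)²) = √(305.45392 + 2324.23399) = 51.280 km
7: √((-0.540·111.32)² + (0.166·82.13)²) = √(3613.54872 + 185.87450) = 61.639 km
8: √((-0.139·111.32)² + (0.303·82.13)²) = √(239.42858 + 619.28264) = 29.304 km
9: √((0.318·111.32)² + (0.058·82.13)²) = √(1253.14301 + 22.69131) = 35.719 km
10: √((0.326·111.32)² + (-0.070·82.13)²) = √(1316.98733 + 33.05215) = 36.743 km
11: √((0.018·111.32)² + (0.097·82.13)²) = √(4.01505 + 63.46687) = 8.215 km
12: √((-0.504·111.32)² + (-0.292·82.13)²) = √(3147.80244 + 575.13441) = 61.016 km
13: √((-0.223·111.32)² + (0.581·82.13)²) = √(616.24885 + 2276.96267) = 53.789 km
14: √((-0.431·111.32)² + (0.373·82.13)²) = √(2301.97676 + 938.47198) = 56.925 km
15: √((0.093·111.32)² + (0.196·82.13)²) = √(107.17964 + 259.12886) = 19.139 km
16: √((-0.290·111.32)² + (-0.080·82.13)²) = √(1042.17918 + 43.17016) = 32.945 km
17: √((-0.290·111.32)² + (-0.385·82.13)²) = √(1042.17918 + 999.82756) = 45.189 km
Minimum: 11 at 8.215 km.

11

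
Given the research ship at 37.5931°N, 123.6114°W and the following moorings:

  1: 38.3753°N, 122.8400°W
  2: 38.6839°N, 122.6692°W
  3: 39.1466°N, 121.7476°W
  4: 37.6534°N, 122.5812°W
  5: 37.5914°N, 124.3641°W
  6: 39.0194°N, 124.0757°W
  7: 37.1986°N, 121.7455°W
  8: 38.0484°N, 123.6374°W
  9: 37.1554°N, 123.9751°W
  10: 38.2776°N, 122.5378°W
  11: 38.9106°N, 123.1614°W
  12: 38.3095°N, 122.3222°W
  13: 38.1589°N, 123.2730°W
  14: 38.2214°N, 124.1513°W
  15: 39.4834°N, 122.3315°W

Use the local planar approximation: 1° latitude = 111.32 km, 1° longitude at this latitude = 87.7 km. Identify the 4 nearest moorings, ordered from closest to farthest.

Distances from 37.5931°N, 123.6114°W:
1: 110.2666 km
2: 146.8761 km
3: 237.9587 km
4: 90.5976 km
5: 66.0121 km
6: 163.9139 km
7: 169.4298 km
8: 50.7353 km
9: 58.2365 km
10: 121.1253 km
11: 151.8810 km
12: 138.3590 km
13: 69.6266 km
14: 84.4623 km
15: 238.4942 km
Sorted: 8 (50.7353 km) < 9 (58.2365 km) < 5 (66.0121 km) < 13 (69.6266 km) < 14 (84.4623 km) < 4 (90.5976 km) < …

8, 9, 5, 13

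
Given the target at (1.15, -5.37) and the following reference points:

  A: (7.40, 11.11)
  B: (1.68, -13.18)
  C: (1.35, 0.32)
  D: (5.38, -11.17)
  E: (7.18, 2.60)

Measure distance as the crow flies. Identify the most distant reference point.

A

Distances from (1.15, -5.37):
A: √((6.25)² + (16.48)²) = √(39.0625 + 271.5904) = 17.63
B: √((0.53)² + (-7.81)²) = √(0.2809 + 60.9961) = 7.83
C: √((0.20)² + (5.69)²) = √(0.0400 + 32.3761) = 5.69
D: √((4.23)² + (-5.80)²) = √(17.8929 + 33.6400) = 7.18
E: √((6.03)² + (7.97)²) = √(36.3609 + 63.5209) = 9.99
Maximum: A at 17.63.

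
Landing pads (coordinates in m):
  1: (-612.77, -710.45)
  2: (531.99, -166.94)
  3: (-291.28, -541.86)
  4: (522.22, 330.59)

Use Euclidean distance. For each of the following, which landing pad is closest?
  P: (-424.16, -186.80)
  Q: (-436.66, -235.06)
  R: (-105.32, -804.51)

P→3; Q→3; R→3

P at (-424.16, -186.80):
  1: √((-188.61)² + (-523.65)²) = √(35573.7321 + 274209.3225) = 556.58 m
  2: √((956.15)² + (19.86)²) = √(914222.8225 + 394.4196) = 956.36 m
  3: √((132.88)² + (-355.06)²) = √(17657.0944 + 126067.6036) = 379.11 m
  4: √((946.38)² + (517.39)²) = √(895635.1044 + 267692.4121) = 1078.58 m
  → nearest: 3 (379.11 m)
Q at (-436.66, -235.06):
  1: √((-176.11)² + (-475.39)²) = √(31014.7321 + 225995.6521) = 506.96 m
  2: √((968.65)² + (68.12)²) = √(938282.8225 + 4640.3344) = 971.04 m
  3: √((145.38)² + (-306.80)²) = √(21135.3444 + 94126.2400) = 339.50 m
  4: √((958.88)² + (565.65)²) = √(919450.8544 + 319959.9225) = 1113.29 m
  → nearest: 3 (339.50 m)
R at (-105.32, -804.51):
  1: √((-507.45)² + (94.06)²) = √(257505.5025 + 8847.2836) = 516.09 m
  2: √((637.31)² + (637.57)²) = √(406164.0361 + 406495.5049) = 901.48 m
  3: √((-185.96)² + (262.65)²) = √(34581.1216 + 68985.0225) = 321.82 m
  4: √((627.54)² + (1135.10)²) = √(393806.4516 + 1288452.0100) = 1297.02 m
  → nearest: 3 (321.82 m)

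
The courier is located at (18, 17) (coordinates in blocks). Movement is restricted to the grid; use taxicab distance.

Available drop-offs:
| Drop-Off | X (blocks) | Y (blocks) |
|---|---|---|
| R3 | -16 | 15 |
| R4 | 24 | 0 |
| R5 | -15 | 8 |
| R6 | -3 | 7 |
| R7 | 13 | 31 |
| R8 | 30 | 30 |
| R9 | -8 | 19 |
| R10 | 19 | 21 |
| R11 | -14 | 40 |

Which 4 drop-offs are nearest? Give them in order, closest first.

Distances from (18, 17):
R3: |-34| + |-2| = 34 + 2 = 36 blocks
R4: |6| + |-17| = 6 + 17 = 23 blocks
R5: |-33| + |-9| = 33 + 9 = 42 blocks
R6: |-21| + |-10| = 21 + 10 = 31 blocks
R7: |-5| + |14| = 5 + 14 = 19 blocks
R8: |12| + |13| = 12 + 13 = 25 blocks
R9: |-26| + |2| = 26 + 2 = 28 blocks
R10: |1| + |4| = 1 + 4 = 5 blocks
R11: |-32| + |23| = 32 + 23 = 55 blocks
Sorted: R10 (5 blocks) < R7 (19 blocks) < R4 (23 blocks) < R8 (25 blocks) < R9 (28 blocks) < R6 (31 blocks) < …

R10, R7, R4, R8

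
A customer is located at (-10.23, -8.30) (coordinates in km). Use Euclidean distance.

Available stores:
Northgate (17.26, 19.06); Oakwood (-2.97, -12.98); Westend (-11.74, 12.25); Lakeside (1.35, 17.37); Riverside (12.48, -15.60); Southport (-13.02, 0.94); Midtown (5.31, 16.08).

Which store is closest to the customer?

Oakwood

Distances from (-10.23, -8.30):
Northgate: √((27.49)² + (27.36)²) = √(755.7001 + 748.5696) = 38.78 km
Oakwood: √((7.26)² + (-4.68)²) = √(52.7076 + 21.9024) = 8.64 km
Westend: √((-1.51)² + (20.55)²) = √(2.2801 + 422.3025) = 20.61 km
Lakeside: √((11.58)² + (25.67)²) = √(134.0964 + 658.9489) = 28.16 km
Riverside: √((22.71)² + (-7.30)²) = √(515.7441 + 53.2900) = 23.85 km
Southport: √((-2.79)² + (9.24)²) = √(7.7841 + 85.3776) = 9.65 km
Midtown: √((15.54)² + (24.38)²) = √(241.4916 + 594.3844) = 28.91 km
Minimum: Oakwood at 8.64 km.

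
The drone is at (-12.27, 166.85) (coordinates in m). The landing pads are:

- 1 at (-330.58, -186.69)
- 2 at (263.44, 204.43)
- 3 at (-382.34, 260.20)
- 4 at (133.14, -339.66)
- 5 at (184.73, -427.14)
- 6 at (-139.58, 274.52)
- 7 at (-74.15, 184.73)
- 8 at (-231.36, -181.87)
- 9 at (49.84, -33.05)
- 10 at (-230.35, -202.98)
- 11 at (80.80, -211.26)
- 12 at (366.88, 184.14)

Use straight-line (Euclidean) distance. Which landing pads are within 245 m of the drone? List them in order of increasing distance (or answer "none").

Distances from (-12.27, 166.85):
1: √((-318.31)² + (-353.54)²) = √(101321.2561 + 124990.5316) = 475.72 m
2: √((275.71)² + (37.58)²) = √(76016.0041 + 1412.2564) = 278.26 m
3: √((-370.07)² + (93.35)²) = √(136951.8049 + 8714.2225) = 381.66 m
4: √((145.41)² + (-506.51)²) = √(21144.0681 + 256552.3801) = 526.97 m
5: √((197.00)² + (-593.99)²) = √(38809.0000 + 352824.1201) = 625.81 m
6: √((-127.31)² + (107.67)²) = √(16207.8361 + 11592.8289) = 166.74 m
7: √((-61.88)² + (17.88)²) = √(3829.1344 + 319.6944) = 64.41 m
8: √((-219.09)² + (-348.72)²) = √(48000.4281 + 121605.6384) = 411.83 m
9: √((62.11)² + (-199.90)²) = √(3857.6521 + 39960.0100) = 209.33 m
10: √((-218.08)² + (-369.83)²) = √(47558.8864 + 136774.2289) = 429.34 m
11: √((93.07)² + (-378.11)²) = √(8662.0249 + 142967.1721) = 389.40 m
12: √((379.15)² + (17.29)²) = √(143754.7225 + 298.9441) = 379.54 m
Threshold 245 m: 7 (64.41 m), 6 (166.74 m), 9 (209.33 m) are within range.

7, 6, 9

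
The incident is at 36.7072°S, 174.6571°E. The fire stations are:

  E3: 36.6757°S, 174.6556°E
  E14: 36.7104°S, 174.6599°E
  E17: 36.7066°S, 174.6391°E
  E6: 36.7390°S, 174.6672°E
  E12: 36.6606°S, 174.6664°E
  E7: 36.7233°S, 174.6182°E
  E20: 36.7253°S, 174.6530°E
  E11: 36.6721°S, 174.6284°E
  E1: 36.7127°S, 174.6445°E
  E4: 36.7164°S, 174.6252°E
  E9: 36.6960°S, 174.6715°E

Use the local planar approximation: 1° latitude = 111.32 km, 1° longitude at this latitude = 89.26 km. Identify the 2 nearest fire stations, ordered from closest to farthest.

Distances from 36.7072°S, 174.6571°E:
E3: 3.5091 km
E14: 0.4352 km
E17: 1.6081 km
E6: 3.6530 km
E12: 5.2535 km
E7: 3.9075 km
E20: 2.0479 km
E11: 4.6722 km
E1: 1.2805 km
E4: 3.0260 km
E9: 1.7907 km
Sorted: E14 (0.4352 km) < E1 (1.2805 km) < E17 (1.6081 km) < E9 (1.7907 km) < …

E14, E1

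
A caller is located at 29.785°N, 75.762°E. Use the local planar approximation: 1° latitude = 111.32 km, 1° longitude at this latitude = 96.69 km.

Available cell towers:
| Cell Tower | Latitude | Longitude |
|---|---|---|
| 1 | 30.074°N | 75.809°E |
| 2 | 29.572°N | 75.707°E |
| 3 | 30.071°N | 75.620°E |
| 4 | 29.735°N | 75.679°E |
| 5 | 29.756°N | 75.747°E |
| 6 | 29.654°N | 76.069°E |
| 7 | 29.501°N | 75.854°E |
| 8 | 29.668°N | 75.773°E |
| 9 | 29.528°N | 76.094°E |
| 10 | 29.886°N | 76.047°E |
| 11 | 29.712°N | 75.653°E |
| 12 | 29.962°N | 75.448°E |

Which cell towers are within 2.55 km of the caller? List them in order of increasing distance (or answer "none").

none

Distances from 29.785°N, 75.762°E:
1: √((0.289·111.32)² + (0.047·96.69)²) = √(1035.00413 + 20.65184) = 32.491 km
2: √((-0.213·111.32)² + (-0.055·96.69)²) = √(562.21911 + 28.28059) = 24.300 km
3: √((0.286·111.32)² + (-0.142·96.69)²) = √(1013.62768 + 188.51235) = 34.672 km
4: √((-0.050·111.32)² + (-0.083·96.69)²) = √(30.98036 + 64.40496) = 9.767 km
5: √((-0.029·111.32)² + (-0.015·96.69)²) = √(10.42179 + 2.10352) = 3.539 km
6: √((-0.131·111.32)² + (0.307·96.69)²) = √(212.66156 + 881.12976) = 33.073 km
7: √((-0.284·111.32)² + (0.092·96.69)²) = √(999.50064 + 79.12956) = 32.843 km
8: √((-0.117·111.32)² + (0.011·96.69)²) = √(169.63604 + 1.13122) = 13.068 km
9: √((-0.257·111.32)² + (0.332·96.69)²) = √(818.48861 + 1030.47934) = 43.000 km
10: √((0.101·111.32)² + (0.285·96.69)²) = √(126.41224 + 759.36896) = 29.762 km
11: √((-0.073·111.32)² + (-0.109·96.69)²) = √(66.03773 + 111.07495) = 13.308 km
12: √((0.177·111.32)² + (-0.314·96.69)²) = √(388.23343 + 921.76968) = 36.194 km
Threshold 2.55 km: none within range.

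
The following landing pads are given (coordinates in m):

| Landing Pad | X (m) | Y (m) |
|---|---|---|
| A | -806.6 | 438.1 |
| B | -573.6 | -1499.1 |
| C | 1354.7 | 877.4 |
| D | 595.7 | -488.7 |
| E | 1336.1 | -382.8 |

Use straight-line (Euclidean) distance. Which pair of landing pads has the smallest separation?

D and E

Pairwise distances:
D–E: 747.9 m
C–E: 1260.3 m
B–D: 1545.4 m
C–D: 1562.8 m
A–D: 1680.9 m
A–B: 1951.2 m
A–C: 2205.5 m
B–E: 2212.0 m
A–E: 2294.6 m
B–C: 3060.4 m
Closest pair: D–E at 747.9 m.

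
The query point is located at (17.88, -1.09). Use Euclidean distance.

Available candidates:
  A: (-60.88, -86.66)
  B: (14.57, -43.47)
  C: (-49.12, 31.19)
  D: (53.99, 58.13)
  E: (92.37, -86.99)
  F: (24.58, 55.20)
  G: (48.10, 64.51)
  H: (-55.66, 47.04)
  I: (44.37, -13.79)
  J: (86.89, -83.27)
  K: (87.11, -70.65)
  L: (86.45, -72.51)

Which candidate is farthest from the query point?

A

Distances from (17.88, -1.09):
A: 116.30
B: 42.51
C: 74.37
D: 69.36
E: 113.70
F: 56.69
G: 72.23
H: 87.89
I: 29.38
J: 107.31
K: 98.14
L: 99.01
Maximum: A at 116.30.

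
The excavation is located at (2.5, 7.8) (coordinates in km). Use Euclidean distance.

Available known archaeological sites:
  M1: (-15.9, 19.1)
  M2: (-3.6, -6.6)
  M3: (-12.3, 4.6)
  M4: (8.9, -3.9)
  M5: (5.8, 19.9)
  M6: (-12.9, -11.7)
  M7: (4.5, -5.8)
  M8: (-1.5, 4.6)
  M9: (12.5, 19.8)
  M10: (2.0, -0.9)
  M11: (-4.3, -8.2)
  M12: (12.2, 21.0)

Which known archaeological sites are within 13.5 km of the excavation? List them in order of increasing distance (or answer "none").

Distances from (2.5, 7.8):
M1: √((-18.4)² + (11.3)²) = √(338.5600 + 127.6900) = 21.59 km
M2: √((-6.1)² + (-14.4)²) = √(37.2100 + 207.3600) = 15.64 km
M3: √((-14.8)² + (-3.2)²) = √(219.0400 + 10.2400) = 15.14 km
M4: √((6.4)² + (-11.7)²) = √(40.9600 + 136.8900) = 13.34 km
M5: √((3.3)² + (12.1)²) = √(10.8900 + 146.4100) = 12.54 km
M6: √((-15.4)² + (-19.5)²) = √(237.1600 + 380.2500) = 24.85 km
M7: √((2.0)² + (-13.6)²) = √(4.0000 + 184.9600) = 13.75 km
M8: √((-4.0)² + (-3.2)²) = √(16.0000 + 10.2400) = 5.12 km
M9: √((10.0)² + (12.0)²) = √(100.0000 + 144.0000) = 15.62 km
M10: √((-0.5)² + (-8.7)²) = √(0.2500 + 75.6900) = 8.71 km
M11: √((-6.8)² + (-16.0)²) = √(46.2400 + 256.0000) = 17.39 km
M12: √((9.7)² + (13.2)²) = √(94.0900 + 174.2400) = 16.38 km
Threshold 13.5 km: M8 (5.12 km), M10 (8.71 km), M5 (12.54 km), M4 (13.34 km) are within range.

M8, M10, M5, M4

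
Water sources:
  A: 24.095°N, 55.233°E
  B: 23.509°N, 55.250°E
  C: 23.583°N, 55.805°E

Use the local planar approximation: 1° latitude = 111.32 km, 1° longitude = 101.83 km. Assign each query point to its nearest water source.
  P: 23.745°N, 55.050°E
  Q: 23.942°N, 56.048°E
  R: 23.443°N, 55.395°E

P→B; Q→C; R→B

P at 23.745°N, 55.050°E:
  A: 43.189 km
  B: 33.241 km
  C: 78.968 km
  → nearest: B (33.241 km)
Q at 23.942°N, 56.048°E:
  A: 84.721 km
  B: 94.481 km
  C: 47.004 km
  → nearest: C (47.004 km)
R at 23.443°N, 55.395°E:
  A: 74.432 km
  B: 16.492 km
  C: 44.564 km
  → nearest: B (16.492 km)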